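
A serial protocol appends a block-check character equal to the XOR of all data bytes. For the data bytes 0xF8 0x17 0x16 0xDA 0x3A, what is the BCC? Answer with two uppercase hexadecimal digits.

19

XOR the bytes together:
  start with 0xF8
  0xF8 ⊕ 0x17 = 0xEF
  0xEF ⊕ 0x16 = 0xF9
  0xF9 ⊕ 0xDA = 0x23
  0x23 ⊕ 0x3A = 0x19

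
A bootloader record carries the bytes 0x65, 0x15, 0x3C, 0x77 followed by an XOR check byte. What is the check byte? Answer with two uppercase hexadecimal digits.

XOR the bytes together:
  start with 0x65
  0x65 ⊕ 0x15 = 0x70
  0x70 ⊕ 0x3C = 0x4C
  0x4C ⊕ 0x77 = 0x3B

3B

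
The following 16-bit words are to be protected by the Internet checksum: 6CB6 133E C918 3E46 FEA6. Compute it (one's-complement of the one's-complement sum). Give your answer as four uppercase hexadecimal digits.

7A05

One's-complement addition (fold any carry out of bit 15 back into bit 0):
  0x6CB6 + 0x133E = 0x07FF4
  0x7FF4 + 0xC918 = 0x1490C → wrap carry → 0x490D
  0x490D + 0x3E46 = 0x08753
  0x8753 + 0xFEA6 = 0x185F9 → wrap carry → 0x85FA
One's-complement sum = 0x85FA.
Checksum = ~0x85FA & 0xFFFF = 0x7A05.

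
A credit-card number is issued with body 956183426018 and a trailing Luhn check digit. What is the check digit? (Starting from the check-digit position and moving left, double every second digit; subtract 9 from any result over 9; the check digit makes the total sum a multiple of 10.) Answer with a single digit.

Partial digits right→left: 8 1 0 6 2 4 3 8 1 6 5 9
Double every second digit counting from the check-digit position (so the 1st, 3rd, 5th, ... of the partial from the right).
  doubled (with −9 where >9): 7 0 4 6 2 1 → sum 20
  kept as-is: 1 6 4 8 6 9 → sum 34
Total = 20 + 34 = 54.
Check digit = (10 − (54 mod 10)) mod 10 = 6.

6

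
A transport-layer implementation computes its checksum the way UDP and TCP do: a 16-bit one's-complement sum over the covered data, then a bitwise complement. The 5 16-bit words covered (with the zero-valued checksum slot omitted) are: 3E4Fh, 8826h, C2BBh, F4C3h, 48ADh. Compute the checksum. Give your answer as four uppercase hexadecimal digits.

One's-complement addition (fold any carry out of bit 15 back into bit 0):
  0x3E4F + 0x8826 = 0x0C675
  0xC675 + 0xC2BB = 0x18930 → wrap carry → 0x8931
  0x8931 + 0xF4C3 = 0x17DF4 → wrap carry → 0x7DF5
  0x7DF5 + 0x48AD = 0x0C6A2
One's-complement sum = 0xC6A2.
Checksum = ~0xC6A2 & 0xFFFF = 0x395D.

395D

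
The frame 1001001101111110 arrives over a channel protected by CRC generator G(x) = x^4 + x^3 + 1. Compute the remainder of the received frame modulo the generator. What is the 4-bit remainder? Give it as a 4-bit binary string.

1010

Modulo-2 division of 1001001101111110 by 11001:
  pos 0: 10010 XOR 11001 = 01011
  pos 1: 10110 XOR 11001 = 01111
  pos 2: 11111 XOR 11001 = 00110
  pos 4: 11010 XOR 11001 = 00011
  pos 7: 11111 XOR 11001 = 00110
  pos 9: 11011 XOR 11001 = 00010
Remainder = 1010 (nonzero — an error is detected).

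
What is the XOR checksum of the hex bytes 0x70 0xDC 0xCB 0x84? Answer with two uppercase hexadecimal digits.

E3

XOR the bytes together:
  start with 0x70
  0x70 ⊕ 0xDC = 0xAC
  0xAC ⊕ 0xCB = 0x67
  0x67 ⊕ 0x84 = 0xE3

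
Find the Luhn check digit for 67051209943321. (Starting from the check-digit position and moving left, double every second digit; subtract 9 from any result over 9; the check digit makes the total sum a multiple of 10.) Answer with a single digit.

Partial digits right→left: 1 2 3 3 4 9 9 0 2 1 5 0 7 6
Double every second digit counting from the check-digit position (so the 1st, 3rd, 5th, ... of the partial from the right).
  doubled (with −9 where >9): 2 6 8 9 4 1 5 → sum 35
  kept as-is: 2 3 9 0 1 0 6 → sum 21
Total = 35 + 21 = 56.
Check digit = (10 − (56 mod 10)) mod 10 = 4.

4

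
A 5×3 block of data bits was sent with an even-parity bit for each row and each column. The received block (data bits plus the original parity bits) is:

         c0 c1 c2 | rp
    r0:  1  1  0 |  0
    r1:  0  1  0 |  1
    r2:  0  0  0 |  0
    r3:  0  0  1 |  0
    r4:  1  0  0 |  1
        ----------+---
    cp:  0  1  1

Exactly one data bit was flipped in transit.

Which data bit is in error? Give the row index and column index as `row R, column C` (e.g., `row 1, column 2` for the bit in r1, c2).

Recompute each row's even parity and compare to rp:
  r0: data parity 0, sent rp 0 → ok
  r1: data parity 1, sent rp 1 → ok
  r2: data parity 0, sent rp 0 → ok
  r3: data parity 1, sent rp 0 → mismatch
  r4: data parity 1, sent rp 1 → ok
Recompute each column's even parity and compare to cp:
  c0: data parity 0, sent cp 0 → ok
  c1: data parity 0, sent cp 1 → mismatch
  c2: data parity 1, sent cp 1 → ok
Exactly one row (r3) and one column (c1) fail → the flipped bit is at their intersection.

row 3, column 1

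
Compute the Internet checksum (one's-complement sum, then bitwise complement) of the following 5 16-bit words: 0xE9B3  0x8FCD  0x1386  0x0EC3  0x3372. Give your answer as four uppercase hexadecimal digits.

One's-complement addition (fold any carry out of bit 15 back into bit 0):
  0xE9B3 + 0x8FCD = 0x17980 → wrap carry → 0x7981
  0x7981 + 0x1386 = 0x08D07
  0x8D07 + 0x0EC3 = 0x09BCA
  0x9BCA + 0x3372 = 0x0CF3C
One's-complement sum = 0xCF3C.
Checksum = ~0xCF3C & 0xFFFF = 0x30C3.

30C3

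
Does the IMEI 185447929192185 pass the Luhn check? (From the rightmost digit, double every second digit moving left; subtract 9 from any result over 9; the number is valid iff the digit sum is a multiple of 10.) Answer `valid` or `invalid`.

From the right, keep odd positions and double even positions (subtract 9 from any doubled value over 9):
  doubled (positions 2,4,...): 7 4 2 4 5 8 7 → sum 37
  kept (positions 1,3,...): 5 1 9 9 9 4 5 1 → sum 43
Total = 80.
80 mod 10 = 0, so the number is valid.

valid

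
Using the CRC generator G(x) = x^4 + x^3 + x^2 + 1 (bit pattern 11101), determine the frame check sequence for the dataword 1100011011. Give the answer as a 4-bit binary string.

0000

Append 4 zeros: 11000110110000. Divide by 11101 (XOR where the leading bit is 1):
  pos 0: 11000 XOR 11101 = 00101
  pos 2: 10111 XOR 11101 = 01010
  pos 3: 10100 XOR 11101 = 01001
  pos 4: 10011 XOR 11101 = 01110
  pos 5: 11101 XOR 11101 = 00000
Remainder (last 4 bits) = 0000. This is the CRC / FCS.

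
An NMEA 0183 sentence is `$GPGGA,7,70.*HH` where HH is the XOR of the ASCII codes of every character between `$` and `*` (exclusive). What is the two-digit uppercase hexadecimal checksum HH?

XOR the ASCII codes of the payload characters:
  'G' = 0x47 → acc = 0x47
  'P' = 0x50 → acc = 0x17
  'G' = 0x47 → acc = 0x50
  'G' = 0x47 → acc = 0x17
  'A' = 0x41 → acc = 0x56
  ',' = 0x2C → acc = 0x7A
  '7' = 0x37 → acc = 0x4D
  ',' = 0x2C → acc = 0x61
  '7' = 0x37 → acc = 0x56
  '0' = 0x30 → acc = 0x66
  '.' = 0x2E → acc = 0x48
Checksum = 0x48.

48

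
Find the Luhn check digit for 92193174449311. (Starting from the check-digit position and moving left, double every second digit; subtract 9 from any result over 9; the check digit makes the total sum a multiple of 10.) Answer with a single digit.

Partial digits right→left: 1 1 3 9 4 4 4 7 1 3 9 1 2 9
Double every second digit counting from the check-digit position (so the 1st, 3rd, 5th, ... of the partial from the right).
  doubled (with −9 where >9): 2 6 8 8 2 9 4 → sum 39
  kept as-is: 1 9 4 7 3 1 9 → sum 34
Total = 39 + 34 = 73.
Check digit = (10 − (73 mod 10)) mod 10 = 7.

7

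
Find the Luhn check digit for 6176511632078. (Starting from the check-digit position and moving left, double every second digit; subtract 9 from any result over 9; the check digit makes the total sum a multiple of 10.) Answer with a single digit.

Partial digits right→left: 8 7 0 2 3 6 1 1 5 6 7 1 6
Double every second digit counting from the check-digit position (so the 1st, 3rd, 5th, ... of the partial from the right).
  doubled (with −9 where >9): 7 0 6 2 1 5 3 → sum 24
  kept as-is: 7 2 6 1 6 1 → sum 23
Total = 24 + 23 = 47.
Check digit = (10 − (47 mod 10)) mod 10 = 3.

3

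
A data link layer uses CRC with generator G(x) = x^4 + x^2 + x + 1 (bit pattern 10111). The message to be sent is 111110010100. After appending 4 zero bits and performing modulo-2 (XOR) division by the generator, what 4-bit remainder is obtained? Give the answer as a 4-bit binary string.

1000

Append 4 zeros: 1111100101000000. Divide by 10111 (XOR where the leading bit is 1):
  pos 0: 11111 XOR 10111 = 01000
  pos 1: 10000 XOR 10111 = 00111
  pos 3: 11101 XOR 10111 = 01010
  pos 4: 10100 XOR 10111 = 00011
  pos 7: 11100 XOR 10111 = 01011
  pos 8: 10110 XOR 10111 = 00001
Remainder (last 4 bits) = 1000. This is the CRC / FCS.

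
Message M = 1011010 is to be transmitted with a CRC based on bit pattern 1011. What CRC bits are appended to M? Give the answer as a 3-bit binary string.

110

Append 3 zeros: 1011010000. Divide by 1011 (XOR where the leading bit is 1):
  pos 0: 1011 XOR 1011 = 0000
  pos 5: 1000 XOR 1011 = 0011
Remainder (last 3 bits) = 110. This is the CRC / FCS.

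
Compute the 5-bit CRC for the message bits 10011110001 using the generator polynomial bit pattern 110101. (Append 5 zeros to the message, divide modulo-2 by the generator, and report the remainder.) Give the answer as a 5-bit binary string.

11000

Append 5 zeros: 1001111000100000. Divide by 110101 (XOR where the leading bit is 1):
  pos 0: 100111 XOR 110101 = 010010
  pos 1: 100101 XOR 110101 = 010000
  pos 2: 100000 XOR 110101 = 010101
  pos 3: 101010 XOR 110101 = 011111
  pos 4: 111110 XOR 110101 = 001011
  pos 6: 101110 XOR 110101 = 011011
  pos 7: 110110 XOR 110101 = 000011
Remainder (last 5 bits) = 11000. This is the CRC / FCS.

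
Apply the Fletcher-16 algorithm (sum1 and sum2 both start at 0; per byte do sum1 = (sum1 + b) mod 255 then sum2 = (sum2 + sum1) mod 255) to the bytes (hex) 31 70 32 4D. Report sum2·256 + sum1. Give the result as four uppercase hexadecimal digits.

C721

Running sums (mod 255):
  after byte 0 (31): sum1=49, sum2=49
  after byte 1 (70): sum1=161, sum2=210
  after byte 2 (32): sum1=211, sum2=166
  after byte 3 (4D): sum1=33, sum2=199
Checksum = sum2·256 + sum1 = 199·256 + 33 = 50977 = 0xC721.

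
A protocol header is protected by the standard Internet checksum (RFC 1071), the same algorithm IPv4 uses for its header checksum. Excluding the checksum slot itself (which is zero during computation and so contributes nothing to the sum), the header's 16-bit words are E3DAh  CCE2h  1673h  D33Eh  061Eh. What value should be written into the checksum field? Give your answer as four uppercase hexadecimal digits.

One's-complement addition (fold any carry out of bit 15 back into bit 0):
  0xE3DA + 0xCCE2 = 0x1B0BC → wrap carry → 0xB0BD
  0xB0BD + 0x1673 = 0x0C730
  0xC730 + 0xD33E = 0x19A6E → wrap carry → 0x9A6F
  0x9A6F + 0x061E = 0x0A08D
One's-complement sum = 0xA08D.
Checksum = ~0xA08D & 0xFFFF = 0x5F72.

5F72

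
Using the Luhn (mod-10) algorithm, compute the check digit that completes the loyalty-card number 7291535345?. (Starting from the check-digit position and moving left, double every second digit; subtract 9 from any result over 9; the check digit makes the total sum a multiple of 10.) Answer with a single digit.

Partial digits right→left: 5 4 3 5 3 5 1 9 2 7
Double every second digit counting from the check-digit position (so the 1st, 3rd, 5th, ... of the partial from the right).
  doubled (with −9 where >9): 1 6 6 2 4 → sum 19
  kept as-is: 4 5 5 9 7 → sum 30
Total = 19 + 30 = 49.
Check digit = (10 − (49 mod 10)) mod 10 = 1.

1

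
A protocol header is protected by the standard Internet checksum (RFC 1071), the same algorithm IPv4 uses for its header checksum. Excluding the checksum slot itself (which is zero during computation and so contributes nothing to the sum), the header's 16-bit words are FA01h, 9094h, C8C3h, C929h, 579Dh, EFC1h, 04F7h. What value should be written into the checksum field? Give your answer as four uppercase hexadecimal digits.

One's-complement addition (fold any carry out of bit 15 back into bit 0):
  0xFA01 + 0x9094 = 0x18A95 → wrap carry → 0x8A96
  0x8A96 + 0xC8C3 = 0x15359 → wrap carry → 0x535A
  0x535A + 0xC929 = 0x11C83 → wrap carry → 0x1C84
  0x1C84 + 0x579D = 0x07421
  0x7421 + 0xEFC1 = 0x163E2 → wrap carry → 0x63E3
  0x63E3 + 0x04F7 = 0x068DA
One's-complement sum = 0x68DA.
Checksum = ~0x68DA & 0xFFFF = 0x9725.

9725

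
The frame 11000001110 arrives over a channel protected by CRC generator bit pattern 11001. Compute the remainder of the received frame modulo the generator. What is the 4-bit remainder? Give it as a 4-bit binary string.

0001

Modulo-2 division of 11000001110 by 11001:
  pos 0: 11000 XOR 11001 = 00001
  pos 4: 10011 XOR 11001 = 01010
  pos 5: 10101 XOR 11001 = 01100
  pos 6: 11000 XOR 11001 = 00001
Remainder = 0001 (nonzero — an error is detected).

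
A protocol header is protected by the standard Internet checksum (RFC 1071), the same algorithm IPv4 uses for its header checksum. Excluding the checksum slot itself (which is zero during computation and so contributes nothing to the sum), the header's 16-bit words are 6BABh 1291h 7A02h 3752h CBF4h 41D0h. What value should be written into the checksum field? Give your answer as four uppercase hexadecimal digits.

C2A9

One's-complement addition (fold any carry out of bit 15 back into bit 0):
  0x6BAB + 0x1291 = 0x07E3C
  0x7E3C + 0x7A02 = 0x0F83E
  0xF83E + 0x3752 = 0x12F90 → wrap carry → 0x2F91
  0x2F91 + 0xCBF4 = 0x0FB85
  0xFB85 + 0x41D0 = 0x13D55 → wrap carry → 0x3D56
One's-complement sum = 0x3D56.
Checksum = ~0x3D56 & 0xFFFF = 0xC2A9.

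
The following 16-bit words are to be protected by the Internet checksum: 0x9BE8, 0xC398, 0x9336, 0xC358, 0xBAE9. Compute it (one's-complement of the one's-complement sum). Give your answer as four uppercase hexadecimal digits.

8F05

One's-complement addition (fold any carry out of bit 15 back into bit 0):
  0x9BE8 + 0xC398 = 0x15F80 → wrap carry → 0x5F81
  0x5F81 + 0x9336 = 0x0F2B7
  0xF2B7 + 0xC358 = 0x1B60F → wrap carry → 0xB610
  0xB610 + 0xBAE9 = 0x170F9 → wrap carry → 0x70FA
One's-complement sum = 0x70FA.
Checksum = ~0x70FA & 0xFFFF = 0x8F05.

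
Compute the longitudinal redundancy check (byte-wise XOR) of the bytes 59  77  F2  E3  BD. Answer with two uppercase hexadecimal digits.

XOR the bytes together:
  start with 0x59
  0x59 ⊕ 0x77 = 0x2E
  0x2E ⊕ 0xF2 = 0xDC
  0xDC ⊕ 0xE3 = 0x3F
  0x3F ⊕ 0xBD = 0x82

82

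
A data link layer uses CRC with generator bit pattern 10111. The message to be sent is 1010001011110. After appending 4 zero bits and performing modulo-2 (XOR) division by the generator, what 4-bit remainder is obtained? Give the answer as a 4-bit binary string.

1011

Append 4 zeros: 10100010111100000. Divide by 10111 (XOR where the leading bit is 1):
  pos 0: 10100 XOR 10111 = 00011
  pos 3: 11010 XOR 10111 = 01101
  pos 4: 11011 XOR 10111 = 01100
  pos 5: 11001 XOR 10111 = 01110
  pos 6: 11101 XOR 10111 = 01010
  pos 7: 10101 XOR 10111 = 00010
  pos 10: 10000 XOR 10111 = 00111
  pos 12: 11100 XOR 10111 = 01011
Remainder (last 4 bits) = 1011. This is the CRC / FCS.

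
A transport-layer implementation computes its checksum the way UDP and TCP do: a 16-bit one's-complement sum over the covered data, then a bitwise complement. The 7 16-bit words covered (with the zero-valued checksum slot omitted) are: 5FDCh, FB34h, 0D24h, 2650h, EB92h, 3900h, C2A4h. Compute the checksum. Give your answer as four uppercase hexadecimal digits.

8A42

One's-complement addition (fold any carry out of bit 15 back into bit 0):
  0x5FDC + 0xFB34 = 0x15B10 → wrap carry → 0x5B11
  0x5B11 + 0x0D24 = 0x06835
  0x6835 + 0x2650 = 0x08E85
  0x8E85 + 0xEB92 = 0x17A17 → wrap carry → 0x7A18
  0x7A18 + 0x3900 = 0x0B318
  0xB318 + 0xC2A4 = 0x175BC → wrap carry → 0x75BD
One's-complement sum = 0x75BD.
Checksum = ~0x75BD & 0xFFFF = 0x8A42.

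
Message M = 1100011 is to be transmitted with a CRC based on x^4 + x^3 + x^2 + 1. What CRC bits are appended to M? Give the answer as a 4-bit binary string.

0110

Append 4 zeros: 11000110000. Divide by 11101 (XOR where the leading bit is 1):
  pos 0: 11000 XOR 11101 = 00101
  pos 2: 10111 XOR 11101 = 01010
  pos 3: 10100 XOR 11101 = 01001
  pos 4: 10010 XOR 11101 = 01111
  pos 5: 11110 XOR 11101 = 00011
Remainder (last 4 bits) = 0110. This is the CRC / FCS.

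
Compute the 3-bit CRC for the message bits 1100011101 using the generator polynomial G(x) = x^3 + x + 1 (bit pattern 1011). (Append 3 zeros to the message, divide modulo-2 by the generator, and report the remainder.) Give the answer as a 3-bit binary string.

Append 3 zeros: 1100011101000. Divide by 1011 (XOR where the leading bit is 1):
  pos 0: 1100 XOR 1011 = 0111
  pos 1: 1110 XOR 1011 = 0101
  pos 2: 1011 XOR 1011 = 0000
  pos 6: 1101 XOR 1011 = 0110
  pos 7: 1100 XOR 1011 = 0111
  pos 8: 1110 XOR 1011 = 0101
  pos 9: 1010 XOR 1011 = 0001
Remainder (last 3 bits) = 001. This is the CRC / FCS.

001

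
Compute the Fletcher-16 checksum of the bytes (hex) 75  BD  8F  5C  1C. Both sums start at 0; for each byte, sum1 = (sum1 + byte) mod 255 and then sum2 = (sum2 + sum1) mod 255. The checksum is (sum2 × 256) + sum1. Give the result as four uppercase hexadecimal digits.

Running sums (mod 255):
  after byte 0 (75): sum1=117, sum2=117
  after byte 1 (BD): sum1=51, sum2=168
  after byte 2 (8F): sum1=194, sum2=107
  after byte 3 (5C): sum1=31, sum2=138
  after byte 4 (1C): sum1=59, sum2=197
Checksum = sum2·256 + sum1 = 197·256 + 59 = 50491 = 0xC53B.

C53B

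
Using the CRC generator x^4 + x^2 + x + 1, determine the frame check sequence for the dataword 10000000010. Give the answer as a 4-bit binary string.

1111

Append 4 zeros: 100000000100000. Divide by 10111 (XOR where the leading bit is 1):
  pos 0: 10000 XOR 10111 = 00111
  pos 2: 11100 XOR 10111 = 01011
  pos 3: 10110 XOR 10111 = 00001
  pos 7: 10100 XOR 10111 = 00011
  pos 10: 11000 XOR 10111 = 01111
Remainder (last 4 bits) = 1111. This is the CRC / FCS.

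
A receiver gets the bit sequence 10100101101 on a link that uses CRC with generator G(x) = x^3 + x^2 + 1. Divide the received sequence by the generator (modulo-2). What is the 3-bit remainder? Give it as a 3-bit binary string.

Modulo-2 division of 10100101101 by 1101:
  pos 0: 1010 XOR 1101 = 0111
  pos 1: 1110 XOR 1101 = 0011
  pos 3: 1110 XOR 1101 = 0011
  pos 5: 1111 XOR 1101 = 0010
  pos 7: 1001 XOR 1101 = 0100
Remainder = 100 (nonzero — an error is detected).

100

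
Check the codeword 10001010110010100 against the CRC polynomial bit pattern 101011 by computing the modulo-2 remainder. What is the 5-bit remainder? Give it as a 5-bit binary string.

Modulo-2 division of 10001010110010100 by 101011:
  pos 0: 100010 XOR 101011 = 001001
  pos 2: 100110 XOR 101011 = 001101
  pos 4: 110111 XOR 101011 = 011100
  pos 5: 111000 XOR 101011 = 010011
  pos 6: 100110 XOR 101011 = 001101
  pos 8: 110110 XOR 101011 = 011101
  pos 9: 111011 XOR 101011 = 010000
  pos 10: 100000 XOR 101011 = 001011
Remainder = 10110 (nonzero — an error is detected).

10110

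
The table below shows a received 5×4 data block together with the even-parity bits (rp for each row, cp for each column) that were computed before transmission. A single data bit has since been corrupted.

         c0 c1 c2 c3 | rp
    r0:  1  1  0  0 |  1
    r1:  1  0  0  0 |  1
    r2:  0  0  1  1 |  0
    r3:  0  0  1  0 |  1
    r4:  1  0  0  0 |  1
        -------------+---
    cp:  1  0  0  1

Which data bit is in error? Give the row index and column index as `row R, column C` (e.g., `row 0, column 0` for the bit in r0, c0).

row 0, column 1

Recompute each row's even parity and compare to rp:
  r0: data parity 0, sent rp 1 → mismatch
  r1: data parity 1, sent rp 1 → ok
  r2: data parity 0, sent rp 0 → ok
  r3: data parity 1, sent rp 1 → ok
  r4: data parity 1, sent rp 1 → ok
Recompute each column's even parity and compare to cp:
  c0: data parity 1, sent cp 1 → ok
  c1: data parity 1, sent cp 0 → mismatch
  c2: data parity 0, sent cp 0 → ok
  c3: data parity 1, sent cp 1 → ok
Exactly one row (r0) and one column (c1) fail → the flipped bit is at their intersection.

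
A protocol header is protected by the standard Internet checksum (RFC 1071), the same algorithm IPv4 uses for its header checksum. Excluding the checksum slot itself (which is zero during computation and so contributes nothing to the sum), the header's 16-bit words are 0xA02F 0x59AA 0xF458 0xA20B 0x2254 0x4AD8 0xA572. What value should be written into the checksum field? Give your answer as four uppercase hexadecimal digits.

One's-complement addition (fold any carry out of bit 15 back into bit 0):
  0xA02F + 0x59AA = 0x0F9D9
  0xF9D9 + 0xF458 = 0x1EE31 → wrap carry → 0xEE32
  0xEE32 + 0xA20B = 0x1903D → wrap carry → 0x903E
  0x903E + 0x2254 = 0x0B292
  0xB292 + 0x4AD8 = 0x0FD6A
  0xFD6A + 0xA572 = 0x1A2DC → wrap carry → 0xA2DD
One's-complement sum = 0xA2DD.
Checksum = ~0xA2DD & 0xFFFF = 0x5D22.

5D22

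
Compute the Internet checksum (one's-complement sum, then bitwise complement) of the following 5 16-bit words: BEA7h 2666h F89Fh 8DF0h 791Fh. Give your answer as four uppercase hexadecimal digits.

1B42

One's-complement addition (fold any carry out of bit 15 back into bit 0):
  0xBEA7 + 0x2666 = 0x0E50D
  0xE50D + 0xF89F = 0x1DDAC → wrap carry → 0xDDAD
  0xDDAD + 0x8DF0 = 0x16B9D → wrap carry → 0x6B9E
  0x6B9E + 0x791F = 0x0E4BD
One's-complement sum = 0xE4BD.
Checksum = ~0xE4BD & 0xFFFF = 0x1B42.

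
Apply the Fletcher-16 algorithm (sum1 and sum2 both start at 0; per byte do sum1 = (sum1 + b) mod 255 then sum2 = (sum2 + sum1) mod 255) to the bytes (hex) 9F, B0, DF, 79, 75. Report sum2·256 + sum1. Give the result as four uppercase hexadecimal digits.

E81F

Running sums (mod 255):
  after byte 0 (9F): sum1=159, sum2=159
  after byte 1 (B0): sum1=80, sum2=239
  after byte 2 (DF): sum1=48, sum2=32
  after byte 3 (79): sum1=169, sum2=201
  after byte 4 (75): sum1=31, sum2=232
Checksum = sum2·256 + sum1 = 232·256 + 31 = 59423 = 0xE81F.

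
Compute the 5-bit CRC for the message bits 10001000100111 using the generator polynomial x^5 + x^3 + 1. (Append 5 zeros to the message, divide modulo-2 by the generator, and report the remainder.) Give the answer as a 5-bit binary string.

Append 5 zeros: 1000100010011100000. Divide by 101001 (XOR where the leading bit is 1):
  pos 0: 100010 XOR 101001 = 001011
  pos 2: 101100 XOR 101001 = 000101
  pos 5: 101100 XOR 101001 = 000101
  pos 8: 101111 XOR 101001 = 000110
  pos 11: 110000 XOR 101001 = 011001
  pos 12: 110010 XOR 101001 = 011011
  pos 13: 110110 XOR 101001 = 011111
Remainder (last 5 bits) = 11111. This is the CRC / FCS.

11111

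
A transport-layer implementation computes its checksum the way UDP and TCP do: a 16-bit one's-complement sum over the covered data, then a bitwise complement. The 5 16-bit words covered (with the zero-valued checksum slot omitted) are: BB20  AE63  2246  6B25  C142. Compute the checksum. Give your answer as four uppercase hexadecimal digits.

One's-complement addition (fold any carry out of bit 15 back into bit 0):
  0xBB20 + 0xAE63 = 0x16983 → wrap carry → 0x6984
  0x6984 + 0x2246 = 0x08BCA
  0x8BCA + 0x6B25 = 0x0F6EF
  0xF6EF + 0xC142 = 0x1B831 → wrap carry → 0xB832
One's-complement sum = 0xB832.
Checksum = ~0xB832 & 0xFFFF = 0x47CD.

47CD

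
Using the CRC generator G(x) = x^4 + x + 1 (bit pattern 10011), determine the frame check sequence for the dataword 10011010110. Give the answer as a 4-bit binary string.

Append 4 zeros: 100110101100000. Divide by 10011 (XOR where the leading bit is 1):
  pos 0: 10011 XOR 10011 = 00000
  pos 6: 10110 XOR 10011 = 00101
  pos 8: 10100 XOR 10011 = 00111
  pos 10: 11100 XOR 10011 = 01111
Remainder (last 4 bits) = 1111. This is the CRC / FCS.

1111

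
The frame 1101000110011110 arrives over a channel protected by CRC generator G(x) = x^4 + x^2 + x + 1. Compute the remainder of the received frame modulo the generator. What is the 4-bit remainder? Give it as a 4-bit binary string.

Modulo-2 division of 1101000110011110 by 10111:
  pos 0: 11010 XOR 10111 = 01101
  pos 1: 11010 XOR 10111 = 01101
  pos 2: 11010 XOR 10111 = 01101
  pos 3: 11011 XOR 10111 = 01100
  pos 4: 11001 XOR 10111 = 01110
  pos 5: 11100 XOR 10111 = 01011
  pos 6: 10110 XOR 10111 = 00001
  pos 10: 11111 XOR 10111 = 01000
  pos 11: 10000 XOR 10111 = 00111
Remainder = 0111 (nonzero — an error is detected).

0111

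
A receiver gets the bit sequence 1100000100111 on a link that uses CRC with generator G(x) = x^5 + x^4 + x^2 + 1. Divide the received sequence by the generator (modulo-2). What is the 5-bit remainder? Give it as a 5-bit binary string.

Modulo-2 division of 1100000100111 by 110101:
  pos 0: 110000 XOR 110101 = 000101
  pos 3: 101010 XOR 110101 = 011111
  pos 4: 111110 XOR 110101 = 001011
  pos 6: 101111 XOR 110101 = 011010
  pos 7: 110101 XOR 110101 = 000000
Remainder = 00000 (zero — the frame passes the CRC check).

00000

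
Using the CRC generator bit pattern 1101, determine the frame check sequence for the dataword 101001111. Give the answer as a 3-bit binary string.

Append 3 zeros: 101001111000. Divide by 1101 (XOR where the leading bit is 1):
  pos 0: 1010 XOR 1101 = 0111
  pos 1: 1110 XOR 1101 = 0011
  pos 3: 1111 XOR 1101 = 0010
  pos 5: 1011 XOR 1101 = 0110
  pos 6: 1100 XOR 1101 = 0001
Remainder (last 3 bits) = 100. This is the CRC / FCS.

100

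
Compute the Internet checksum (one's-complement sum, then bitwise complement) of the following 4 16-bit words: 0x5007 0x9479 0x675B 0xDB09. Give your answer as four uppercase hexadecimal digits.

One's-complement addition (fold any carry out of bit 15 back into bit 0):
  0x5007 + 0x9479 = 0x0E480
  0xE480 + 0x675B = 0x14BDB → wrap carry → 0x4BDC
  0x4BDC + 0xDB09 = 0x126E5 → wrap carry → 0x26E6
One's-complement sum = 0x26E6.
Checksum = ~0x26E6 & 0xFFFF = 0xD919.

D919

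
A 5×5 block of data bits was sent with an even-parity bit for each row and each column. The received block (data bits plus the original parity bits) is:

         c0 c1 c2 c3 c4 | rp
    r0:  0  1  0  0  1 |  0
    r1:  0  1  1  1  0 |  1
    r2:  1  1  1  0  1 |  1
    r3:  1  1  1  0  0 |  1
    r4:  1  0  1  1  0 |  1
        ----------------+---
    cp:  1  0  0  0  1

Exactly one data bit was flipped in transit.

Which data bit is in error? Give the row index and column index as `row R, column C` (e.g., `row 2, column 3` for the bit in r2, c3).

Recompute each row's even parity and compare to rp:
  r0: data parity 0, sent rp 0 → ok
  r1: data parity 1, sent rp 1 → ok
  r2: data parity 0, sent rp 1 → mismatch
  r3: data parity 1, sent rp 1 → ok
  r4: data parity 1, sent rp 1 → ok
Recompute each column's even parity and compare to cp:
  c0: data parity 1, sent cp 1 → ok
  c1: data parity 0, sent cp 0 → ok
  c2: data parity 0, sent cp 0 → ok
  c3: data parity 0, sent cp 0 → ok
  c4: data parity 0, sent cp 1 → mismatch
Exactly one row (r2) and one column (c4) fail → the flipped bit is at their intersection.

row 2, column 4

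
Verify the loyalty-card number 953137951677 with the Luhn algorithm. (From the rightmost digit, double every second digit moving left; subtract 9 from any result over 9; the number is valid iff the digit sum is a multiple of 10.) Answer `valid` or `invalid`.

From the right, keep odd positions and double even positions (subtract 9 from any doubled value over 9):
  doubled (positions 2,4,...): 5 2 9 6 6 9 → sum 37
  kept (positions 1,3,...): 7 6 5 7 1 5 → sum 31
Total = 68.
68 mod 10 = 8, so the number is invalid.

invalid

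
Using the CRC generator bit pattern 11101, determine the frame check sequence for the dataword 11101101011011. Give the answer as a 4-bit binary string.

0110

Append 4 zeros: 111011010110110000. Divide by 11101 (XOR where the leading bit is 1):
  pos 0: 11101 XOR 11101 = 00000
  pos 5: 10101 XOR 11101 = 01000
  pos 6: 10001 XOR 11101 = 01100
  pos 7: 11000 XOR 11101 = 00101
  pos 9: 10111 XOR 11101 = 01010
  pos 10: 10100 XOR 11101 = 01001
  pos 11: 10010 XOR 11101 = 01111
  pos 12: 11110 XOR 11101 = 00011
Remainder (last 4 bits) = 0110. This is the CRC / FCS.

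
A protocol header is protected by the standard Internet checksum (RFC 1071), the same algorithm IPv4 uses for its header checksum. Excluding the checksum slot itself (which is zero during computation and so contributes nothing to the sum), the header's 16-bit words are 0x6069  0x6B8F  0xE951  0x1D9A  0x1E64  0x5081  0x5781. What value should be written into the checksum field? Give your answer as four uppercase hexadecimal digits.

One's-complement addition (fold any carry out of bit 15 back into bit 0):
  0x6069 + 0x6B8F = 0x0CBF8
  0xCBF8 + 0xE951 = 0x1B549 → wrap carry → 0xB54A
  0xB54A + 0x1D9A = 0x0D2E4
  0xD2E4 + 0x1E64 = 0x0F148
  0xF148 + 0x5081 = 0x141C9 → wrap carry → 0x41CA
  0x41CA + 0x5781 = 0x0994B
One's-complement sum = 0x994B.
Checksum = ~0x994B & 0xFFFF = 0x66B4.

66B4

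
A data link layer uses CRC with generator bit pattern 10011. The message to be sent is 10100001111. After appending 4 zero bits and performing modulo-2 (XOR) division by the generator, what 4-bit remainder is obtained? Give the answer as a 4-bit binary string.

Append 4 zeros: 101000011110000. Divide by 10011 (XOR where the leading bit is 1):
  pos 0: 10100 XOR 10011 = 00111
  pos 2: 11100 XOR 10011 = 01111
  pos 3: 11111 XOR 10011 = 01100
  pos 4: 11001 XOR 10011 = 01010
  pos 5: 10101 XOR 10011 = 00110
  pos 7: 11010 XOR 10011 = 01001
  pos 8: 10010 XOR 10011 = 00001
Remainder (last 4 bits) = 0100. This is the CRC / FCS.

0100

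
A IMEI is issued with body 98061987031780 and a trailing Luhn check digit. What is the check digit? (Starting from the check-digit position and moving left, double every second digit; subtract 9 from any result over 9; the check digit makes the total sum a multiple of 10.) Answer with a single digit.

Partial digits right→left: 0 8 7 1 3 0 7 8 9 1 6 0 8 9
Double every second digit counting from the check-digit position (so the 1st, 3rd, 5th, ... of the partial from the right).
  doubled (with −9 where >9): 0 5 6 5 9 3 7 → sum 35
  kept as-is: 8 1 0 8 1 0 9 → sum 27
Total = 35 + 27 = 62.
Check digit = (10 − (62 mod 10)) mod 10 = 8.

8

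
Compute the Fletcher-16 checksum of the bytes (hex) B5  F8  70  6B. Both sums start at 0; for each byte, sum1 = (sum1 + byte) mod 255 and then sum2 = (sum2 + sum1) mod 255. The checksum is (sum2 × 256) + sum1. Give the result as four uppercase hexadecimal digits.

Running sums (mod 255):
  after byte 0 (B5): sum1=181, sum2=181
  after byte 1 (F8): sum1=174, sum2=100
  after byte 2 (70): sum1=31, sum2=131
  after byte 3 (6B): sum1=138, sum2=14
Checksum = sum2·256 + sum1 = 14·256 + 138 = 3722 = 0x0E8A.

0E8A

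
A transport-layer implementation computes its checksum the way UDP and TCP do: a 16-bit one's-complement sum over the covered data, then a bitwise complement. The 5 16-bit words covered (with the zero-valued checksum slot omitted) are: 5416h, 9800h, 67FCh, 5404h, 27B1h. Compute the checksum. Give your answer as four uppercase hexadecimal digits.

One's-complement addition (fold any carry out of bit 15 back into bit 0):
  0x5416 + 0x9800 = 0x0EC16
  0xEC16 + 0x67FC = 0x15412 → wrap carry → 0x5413
  0x5413 + 0x5404 = 0x0A817
  0xA817 + 0x27B1 = 0x0CFC8
One's-complement sum = 0xCFC8.
Checksum = ~0xCFC8 & 0xFFFF = 0x3037.

3037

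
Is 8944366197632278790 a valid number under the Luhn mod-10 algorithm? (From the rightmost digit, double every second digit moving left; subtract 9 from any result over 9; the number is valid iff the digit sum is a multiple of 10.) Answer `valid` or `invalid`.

From the right, keep odd positions and double even positions (subtract 9 from any doubled value over 9):
  doubled (positions 2,4,...): 9 7 4 6 5 2 3 8 9 → sum 53
  kept (positions 1,3,...): 0 7 7 2 6 9 6 3 4 8 → sum 52
Total = 105.
105 mod 10 = 5, so the number is invalid.

invalid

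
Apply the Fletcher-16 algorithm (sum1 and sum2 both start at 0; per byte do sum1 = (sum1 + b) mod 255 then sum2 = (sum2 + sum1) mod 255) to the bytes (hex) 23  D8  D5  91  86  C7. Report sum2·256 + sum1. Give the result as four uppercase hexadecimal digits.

Running sums (mod 255):
  after byte 0 (23): sum1=35, sum2=35
  after byte 1 (D8): sum1=251, sum2=31
  after byte 2 (D5): sum1=209, sum2=240
  after byte 3 (91): sum1=99, sum2=84
  after byte 4 (86): sum1=233, sum2=62
  after byte 5 (C7): sum1=177, sum2=239
Checksum = sum2·256 + sum1 = 239·256 + 177 = 61361 = 0xEFB1.

EFB1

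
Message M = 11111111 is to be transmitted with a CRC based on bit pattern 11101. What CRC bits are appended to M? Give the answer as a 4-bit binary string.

Append 4 zeros: 111111110000. Divide by 11101 (XOR where the leading bit is 1):
  pos 0: 11111 XOR 11101 = 00010
  pos 3: 10111 XOR 11101 = 01010
  pos 4: 10100 XOR 11101 = 01001
  pos 5: 10010 XOR 11101 = 01111
  pos 6: 11110 XOR 11101 = 00011
Remainder (last 4 bits) = 0110. This is the CRC / FCS.

0110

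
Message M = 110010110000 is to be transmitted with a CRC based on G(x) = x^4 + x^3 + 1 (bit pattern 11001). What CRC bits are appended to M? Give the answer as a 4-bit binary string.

1011

Append 4 zeros: 1100101100000000. Divide by 11001 (XOR where the leading bit is 1):
  pos 0: 11001 XOR 11001 = 00000
  pos 6: 11000 XOR 11001 = 00001
  pos 10: 10000 XOR 11001 = 01001
  pos 11: 10010 XOR 11001 = 01011
Remainder (last 4 bits) = 1011. This is the CRC / FCS.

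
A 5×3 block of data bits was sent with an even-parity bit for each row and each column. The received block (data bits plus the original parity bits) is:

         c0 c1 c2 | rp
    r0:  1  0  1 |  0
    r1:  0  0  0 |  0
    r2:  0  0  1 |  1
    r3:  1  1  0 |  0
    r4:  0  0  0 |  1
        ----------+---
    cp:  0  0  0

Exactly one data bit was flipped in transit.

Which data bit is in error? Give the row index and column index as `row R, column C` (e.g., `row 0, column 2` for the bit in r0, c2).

Recompute each row's even parity and compare to rp:
  r0: data parity 0, sent rp 0 → ok
  r1: data parity 0, sent rp 0 → ok
  r2: data parity 1, sent rp 1 → ok
  r3: data parity 0, sent rp 0 → ok
  r4: data parity 0, sent rp 1 → mismatch
Recompute each column's even parity and compare to cp:
  c0: data parity 0, sent cp 0 → ok
  c1: data parity 1, sent cp 0 → mismatch
  c2: data parity 0, sent cp 0 → ok
Exactly one row (r4) and one column (c1) fail → the flipped bit is at their intersection.

row 4, column 1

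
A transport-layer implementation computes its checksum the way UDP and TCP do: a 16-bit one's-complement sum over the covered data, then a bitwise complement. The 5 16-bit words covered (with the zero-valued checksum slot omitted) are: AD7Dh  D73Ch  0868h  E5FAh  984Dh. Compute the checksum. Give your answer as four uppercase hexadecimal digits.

One's-complement addition (fold any carry out of bit 15 back into bit 0):
  0xAD7D + 0xD73C = 0x184B9 → wrap carry → 0x84BA
  0x84BA + 0x0868 = 0x08D22
  0x8D22 + 0xE5FA = 0x1731C → wrap carry → 0x731D
  0x731D + 0x984D = 0x10B6A → wrap carry → 0x0B6B
One's-complement sum = 0x0B6B.
Checksum = ~0x0B6B & 0xFFFF = 0xF494.

F494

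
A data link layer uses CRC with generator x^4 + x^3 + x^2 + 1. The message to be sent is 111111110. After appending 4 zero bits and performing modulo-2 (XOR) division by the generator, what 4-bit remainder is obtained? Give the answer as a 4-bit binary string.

Append 4 zeros: 1111111100000. Divide by 11101 (XOR where the leading bit is 1):
  pos 0: 11111 XOR 11101 = 00010
  pos 3: 10111 XOR 11101 = 01010
  pos 4: 10100 XOR 11101 = 01001
  pos 5: 10010 XOR 11101 = 01111
  pos 6: 11110 XOR 11101 = 00011
Remainder (last 4 bits) = 1100. This is the CRC / FCS.

1100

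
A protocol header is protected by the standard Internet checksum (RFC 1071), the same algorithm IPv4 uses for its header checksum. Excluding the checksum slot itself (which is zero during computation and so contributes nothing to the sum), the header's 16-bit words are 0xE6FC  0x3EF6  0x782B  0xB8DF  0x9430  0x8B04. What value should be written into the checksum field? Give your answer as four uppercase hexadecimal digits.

89CC

One's-complement addition (fold any carry out of bit 15 back into bit 0):
  0xE6FC + 0x3EF6 = 0x125F2 → wrap carry → 0x25F3
  0x25F3 + 0x782B = 0x09E1E
  0x9E1E + 0xB8DF = 0x156FD → wrap carry → 0x56FE
  0x56FE + 0x9430 = 0x0EB2E
  0xEB2E + 0x8B04 = 0x17632 → wrap carry → 0x7633
One's-complement sum = 0x7633.
Checksum = ~0x7633 & 0xFFFF = 0x89CC.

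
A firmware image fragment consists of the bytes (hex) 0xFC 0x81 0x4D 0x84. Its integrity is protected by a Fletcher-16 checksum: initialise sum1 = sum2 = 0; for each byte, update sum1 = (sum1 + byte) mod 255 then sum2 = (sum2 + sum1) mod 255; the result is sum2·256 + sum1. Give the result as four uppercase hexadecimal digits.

Running sums (mod 255):
  after byte 0 (0xFC): sum1=252, sum2=252
  after byte 1 (0x81): sum1=126, sum2=123
  after byte 2 (0x4D): sum1=203, sum2=71
  after byte 3 (0x84): sum1=80, sum2=151
Checksum = sum2·256 + sum1 = 151·256 + 80 = 38736 = 0x9750.

9750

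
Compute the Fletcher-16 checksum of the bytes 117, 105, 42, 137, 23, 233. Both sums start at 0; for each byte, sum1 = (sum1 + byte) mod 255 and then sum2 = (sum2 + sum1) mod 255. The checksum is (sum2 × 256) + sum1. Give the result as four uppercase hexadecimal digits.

2D93

Running sums (mod 255):
  after byte 0 (117): sum1=117, sum2=117
  after byte 1 (105): sum1=222, sum2=84
  after byte 2 (42): sum1=9, sum2=93
  after byte 3 (137): sum1=146, sum2=239
  after byte 4 (23): sum1=169, sum2=153
  after byte 5 (233): sum1=147, sum2=45
Checksum = sum2·256 + sum1 = 45·256 + 147 = 11667 = 0x2D93.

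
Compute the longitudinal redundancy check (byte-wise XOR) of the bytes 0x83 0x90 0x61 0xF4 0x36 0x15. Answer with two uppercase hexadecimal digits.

A5

XOR the bytes together:
  start with 0x83
  0x83 ⊕ 0x90 = 0x13
  0x13 ⊕ 0x61 = 0x72
  0x72 ⊕ 0xF4 = 0x86
  0x86 ⊕ 0x36 = 0xB0
  0xB0 ⊕ 0x15 = 0xA5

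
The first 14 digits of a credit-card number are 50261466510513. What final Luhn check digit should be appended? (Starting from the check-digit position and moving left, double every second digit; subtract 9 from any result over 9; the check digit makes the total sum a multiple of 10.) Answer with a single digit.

Partial digits right→left: 3 1 5 0 1 5 6 6 4 1 6 2 0 5
Double every second digit counting from the check-digit position (so the 1st, 3rd, 5th, ... of the partial from the right).
  doubled (with −9 where >9): 6 1 2 3 8 3 0 → sum 23
  kept as-is: 1 0 5 6 1 2 5 → sum 20
Total = 23 + 20 = 43.
Check digit = (10 − (43 mod 10)) mod 10 = 7.

7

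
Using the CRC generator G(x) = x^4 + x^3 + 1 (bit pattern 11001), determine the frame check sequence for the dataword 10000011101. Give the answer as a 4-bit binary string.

0011

Append 4 zeros: 100000111010000. Divide by 11001 (XOR where the leading bit is 1):
  pos 0: 10000 XOR 11001 = 01001
  pos 1: 10010 XOR 11001 = 01011
  pos 2: 10111 XOR 11001 = 01110
  pos 3: 11101 XOR 11001 = 00100
  pos 5: 10010 XOR 11001 = 01011
  pos 6: 10111 XOR 11001 = 01110
  pos 7: 11100 XOR 11001 = 00101
  pos 9: 10100 XOR 11001 = 01101
  pos 10: 11010 XOR 11001 = 00011
Remainder (last 4 bits) = 0011. This is the CRC / FCS.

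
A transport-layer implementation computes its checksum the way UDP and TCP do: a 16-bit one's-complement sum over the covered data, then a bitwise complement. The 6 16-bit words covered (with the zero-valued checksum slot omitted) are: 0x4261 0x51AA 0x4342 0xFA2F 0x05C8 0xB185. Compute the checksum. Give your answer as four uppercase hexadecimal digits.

7734

One's-complement addition (fold any carry out of bit 15 back into bit 0):
  0x4261 + 0x51AA = 0x0940B
  0x940B + 0x4342 = 0x0D74D
  0xD74D + 0xFA2F = 0x1D17C → wrap carry → 0xD17D
  0xD17D + 0x05C8 = 0x0D745
  0xD745 + 0xB185 = 0x188CA → wrap carry → 0x88CB
One's-complement sum = 0x88CB.
Checksum = ~0x88CB & 0xFFFF = 0x7734.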